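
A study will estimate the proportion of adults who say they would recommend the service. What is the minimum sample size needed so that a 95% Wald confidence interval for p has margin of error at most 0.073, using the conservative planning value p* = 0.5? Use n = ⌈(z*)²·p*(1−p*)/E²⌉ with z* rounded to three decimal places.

n = 181

For 95% confidence, z* = 1.960.
p*(1−p*) = 0.50·0.50 = 0.2500.
Required n before rounding: 3.841600 × 0.2500 / 0.073² = 180.221.
Rounding up, n = 181.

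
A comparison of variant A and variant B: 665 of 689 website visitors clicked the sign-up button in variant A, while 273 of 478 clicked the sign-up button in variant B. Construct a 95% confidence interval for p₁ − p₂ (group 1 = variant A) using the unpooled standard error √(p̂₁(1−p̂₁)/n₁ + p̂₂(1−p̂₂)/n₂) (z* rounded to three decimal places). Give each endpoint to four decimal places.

p̂₁ = 665/689 = 0.96517, p̂₂ = 273/478 = 0.57113; p̂₁ − p̂₂ = 0.39404.
Unpooled SE = √(p̂₁(1−p̂₁)/n₁ + p̂₂(1−p̂₂)/n₂) = √(0.000048795 + 0.000512428) = 0.023690.
z* = 1.960 at the 95% level. Margin = 1.960·0.023690 = 0.04643.
So the interval runs from 0.3476 to 0.4405.

(0.3476, 0.4405)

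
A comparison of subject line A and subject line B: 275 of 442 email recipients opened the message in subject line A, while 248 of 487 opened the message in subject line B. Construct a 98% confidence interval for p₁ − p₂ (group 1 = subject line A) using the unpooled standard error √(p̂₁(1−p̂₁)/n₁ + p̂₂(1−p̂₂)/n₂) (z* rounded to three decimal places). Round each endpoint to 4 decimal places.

(0.0377, 0.1881)

p̂₁ = 275/442 = 0.62217, p̂₂ = 248/487 = 0.50924; p̂₁ − p̂₂ = 0.11293.
SE = √(0.000531842 + 0.000513172) = √0.001045014 = 0.032327.
z* = 2.326 at the 98% level. Margin = 2.326·0.032327 = 0.07519.
So the interval runs from 0.0377 to 0.1881.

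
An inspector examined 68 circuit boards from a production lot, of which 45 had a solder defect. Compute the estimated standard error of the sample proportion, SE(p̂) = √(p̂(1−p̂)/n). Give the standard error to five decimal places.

SE = 0.05737

Sample proportion p̂ = 45/68 = 0.66176.
p̂(1−p̂) = 0.223834.
SE = √(0.223834/68) = 0.05737.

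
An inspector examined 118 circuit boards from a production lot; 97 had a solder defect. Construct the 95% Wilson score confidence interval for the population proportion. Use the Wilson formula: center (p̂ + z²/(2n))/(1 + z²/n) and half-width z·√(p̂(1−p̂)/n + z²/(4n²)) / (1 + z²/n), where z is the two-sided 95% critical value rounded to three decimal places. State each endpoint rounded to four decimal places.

p̂ = 97/118 = 0.82203; z = 1.960, so z² = 3.841600.
Denominator 1 + z²/n = 1 + 3.841600/118 = 1.032556.
Adjusted center: (0.82203 + z²/(2n))/1.032556 = 0.81188.
Radicand: p̂(1−p̂)/n + z²/(4n²) = 0.001239781 + 0.000068974 = 0.001308755.
Half-width = z·√(radicand)/denom = 1.960·0.036177/1.032556 = 0.06867.
CI: 0.81188 ± 0.06867 = (0.7432, 0.8806).

(0.7432, 0.8806)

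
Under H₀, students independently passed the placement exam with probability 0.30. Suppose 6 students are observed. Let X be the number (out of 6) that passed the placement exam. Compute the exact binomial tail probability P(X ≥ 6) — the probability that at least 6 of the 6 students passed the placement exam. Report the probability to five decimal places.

X is binomial with n = 6 and p = 0.30.
P(X ≥ 6) = C(6,6)·0.30^6·0.70^0.
= 0.000729 = 0.00073.

P = 0.00073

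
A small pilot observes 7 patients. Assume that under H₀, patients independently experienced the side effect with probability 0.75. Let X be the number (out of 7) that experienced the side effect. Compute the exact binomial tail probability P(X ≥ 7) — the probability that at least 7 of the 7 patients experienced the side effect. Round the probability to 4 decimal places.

P = 0.1335

X is binomial with n = 7 and p = 0.75.
P(X ≥ 7) = C(7,7)·0.75^7·0.25^0.
= 0.133484 = 0.1335.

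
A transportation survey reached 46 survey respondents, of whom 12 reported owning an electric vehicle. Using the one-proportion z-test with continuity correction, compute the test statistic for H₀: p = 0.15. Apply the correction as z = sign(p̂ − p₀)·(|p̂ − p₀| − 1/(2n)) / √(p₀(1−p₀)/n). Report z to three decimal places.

z = 1.899

Sample proportion p̂ = 12/46 = 0.26087. p̂ − p₀ = 0.110870.
Continuity correction 1/(2n) = 1/92 = 0.010870.
Corrected numerator: |0.110870| − 0.010870 = 0.100000.
SE₀ = √(0.15·0.85/46) = 0.052647.
z = (+)0.100000/0.052647 = 1.899.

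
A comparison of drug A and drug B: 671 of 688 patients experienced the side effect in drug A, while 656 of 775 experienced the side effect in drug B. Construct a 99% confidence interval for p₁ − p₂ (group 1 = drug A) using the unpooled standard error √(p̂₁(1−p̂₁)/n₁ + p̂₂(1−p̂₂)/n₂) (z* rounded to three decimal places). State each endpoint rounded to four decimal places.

(0.0922, 0.1655)

p̂₁ = 0.97529, p̂₂ = 0.84645, so the observed difference is 0.12884.
SE = √(0.000035027 + 0.000167705) = √0.000202732 = 0.014238.
z* = 2.576 at the 99% level. Margin = 2.576·0.014238 = 0.03668.
So the interval runs from 0.0922 to 0.1655.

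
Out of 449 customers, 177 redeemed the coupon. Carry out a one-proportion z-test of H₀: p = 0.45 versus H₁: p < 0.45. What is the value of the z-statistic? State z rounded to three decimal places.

The sample proportion is 177/449 = 0.39421.
Null standard error: √(0.45·0.55/449) = √0.000551225 = 0.023478.
z = (0.39421 − 0.45)/0.023478 = -0.05579/0.023478 = -2.376.

z = -2.376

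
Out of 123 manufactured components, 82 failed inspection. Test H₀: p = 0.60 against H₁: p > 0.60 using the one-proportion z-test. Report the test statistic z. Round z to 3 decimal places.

z = 1.509

p̂ = 82/123 = 0.66667.
SE₀ = √(0.60·0.40/123) = 0.044173.
z = (p̂ − p₀)/SE = (0.66667 − 0.60)/0.044173 = 1.509.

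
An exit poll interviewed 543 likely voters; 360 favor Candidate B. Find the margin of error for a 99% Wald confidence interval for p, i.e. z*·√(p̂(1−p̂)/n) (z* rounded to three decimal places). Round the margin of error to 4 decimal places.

The sample proportion is 360/543 = 0.66298.
Standard error of p̂: √(0.223436/543) = √0.000411485 = 0.020285.
z* = 2.576 at the 99% level.
ME = 2.576·0.020285 = 0.0523.

ME = 0.0523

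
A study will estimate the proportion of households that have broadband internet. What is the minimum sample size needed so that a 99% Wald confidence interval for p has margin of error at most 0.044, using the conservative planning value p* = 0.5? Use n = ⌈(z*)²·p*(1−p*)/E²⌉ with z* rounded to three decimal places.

z* = 2.576 at the 99% level.
p*(1−p*) = 0.2500.
Required n before rounding: 6.635776 × 0.2500 / 0.044² = 856.893.
Rounding up, n = 857.

n = 857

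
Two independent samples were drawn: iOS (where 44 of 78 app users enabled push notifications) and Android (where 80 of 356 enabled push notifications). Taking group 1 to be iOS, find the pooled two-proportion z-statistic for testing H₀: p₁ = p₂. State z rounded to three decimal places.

p̂₁ = 44/78 = 0.56410, p̂₂ = 80/356 = 0.22472.
Pooling: p̂ = 124/434 = 0.28571.
SE = √[p̂(1−p̂)(1/n₁+1/n₂)] = √[0.28571·0.71429·(1/78+1/356)] ≈ 0.056477.
z = (p̂₁ − p̂₂)/SE = (0.56410 − 0.22472)/0.056477 = 0.33938/0.056477 = 6.009.

z = 6.009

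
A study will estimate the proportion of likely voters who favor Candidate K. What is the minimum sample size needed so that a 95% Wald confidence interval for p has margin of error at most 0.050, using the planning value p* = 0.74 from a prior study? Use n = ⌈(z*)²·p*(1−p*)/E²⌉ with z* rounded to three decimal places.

n = 296

The 95% critical value is z* = 1.960.
p*(1−p*) = 0.74·0.26 = 0.1924.
(z*)²·p*(1−p*)/E² = 3.841600·0.1924/0.002500 = 295.650.
⌈295.650⌉ = 296.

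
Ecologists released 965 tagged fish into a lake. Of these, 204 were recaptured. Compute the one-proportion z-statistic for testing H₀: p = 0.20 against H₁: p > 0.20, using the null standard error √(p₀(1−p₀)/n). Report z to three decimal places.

z = 0.885

Sample proportion p̂ = 204/965 = 0.21140.
Under H₀, SE = √(p₀(1−p₀)/n) = √(0.20·0.80/965) = √0.000165803 = 0.012876.
Test statistic: z = 0.01140/0.012876 = 0.885.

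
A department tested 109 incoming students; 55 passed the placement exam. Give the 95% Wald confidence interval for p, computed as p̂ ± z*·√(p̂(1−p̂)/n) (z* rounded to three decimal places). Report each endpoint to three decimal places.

p̂ = 55/109 = 0.50459.
SE(p̂) = √(0.50459·0.49541/109) = 0.047889.
The 95% critical value is z* = 1.960.
Margin of error: 1.960 × 0.047889 = 0.09386.
Interval: 0.50459 ± 0.09386 → (0.411, 0.598).

(0.411, 0.598)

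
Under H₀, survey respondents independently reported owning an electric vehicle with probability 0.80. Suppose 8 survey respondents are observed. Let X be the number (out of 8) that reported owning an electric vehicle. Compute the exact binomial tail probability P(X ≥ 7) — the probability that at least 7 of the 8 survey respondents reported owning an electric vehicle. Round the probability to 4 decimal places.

X is binomial with n = 8 and p = 0.80.
P(X ≥ 7) = C(8,7)·0.80^7·0.20^1 + C(8,8)·0.80^8·0.20^0.
= 0.335544 + 0.167772 = 0.5033.

P = 0.5033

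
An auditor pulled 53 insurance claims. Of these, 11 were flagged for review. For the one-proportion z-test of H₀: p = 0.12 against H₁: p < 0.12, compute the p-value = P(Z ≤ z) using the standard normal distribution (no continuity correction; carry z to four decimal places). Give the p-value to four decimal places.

p-value = 0.9751

With x = 11 successes in n = 53, p̂ = 0.20755.
SE₀ = √(0.12·0.88/53) = 0.044637.
Test statistic (full precision, shown to 4 dp): z = (11/53 − 0.12)/SE₀ ≈ 1.9613.
From the standard normal, P(Z ≤ z) = 0.9751.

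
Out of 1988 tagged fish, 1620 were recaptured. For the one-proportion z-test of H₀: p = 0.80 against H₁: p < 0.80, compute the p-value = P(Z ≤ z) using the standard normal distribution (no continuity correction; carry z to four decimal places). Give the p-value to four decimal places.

p-value = 0.9515

The sample proportion is 1620/1988 = 0.81489.
Null standard error: √(0.80·0.20/1988) = √0.000080483 = 0.008971.
z = (p̂ − p₀)/SE = (1620/1988 − 0.80)/0.008971 ≈ 1.6597.
p-value = P(Z ≤ z) with z = 1.6597 → 0.9515.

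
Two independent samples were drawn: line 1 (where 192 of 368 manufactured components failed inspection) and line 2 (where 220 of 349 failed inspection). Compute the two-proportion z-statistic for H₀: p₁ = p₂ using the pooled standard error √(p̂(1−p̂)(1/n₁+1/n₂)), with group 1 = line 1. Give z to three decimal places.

p̂₁ = 192/368 = 0.52174, p̂₂ = 220/349 = 0.63037.
Pooling: p̂ = 412/717 = 0.57462.
Pooled SE = √[0.2444324·0.00558272] ≈ 0.036940.
z = -0.10863/0.036940 = -2.941.

z = -2.941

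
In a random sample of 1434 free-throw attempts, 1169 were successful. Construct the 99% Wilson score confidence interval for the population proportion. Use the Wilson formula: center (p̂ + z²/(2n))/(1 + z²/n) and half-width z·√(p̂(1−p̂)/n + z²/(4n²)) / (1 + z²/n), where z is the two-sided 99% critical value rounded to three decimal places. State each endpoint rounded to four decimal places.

(0.7874, 0.8401)

Here p̂ = 1169/1434 = 0.81520 and z = 2.576 (z² = 6.635776).
1 + z²/n = 1.004627.
Center = (0.81520 + 0.002314)/1.004627 = 0.81375.
Radicand: p̂(1−p̂)/n + z²/(4n²) = 0.000105054 + 0.000000807 = 0.000105861.
Half-width = 2.576·√0.000105861/1.004627 = 0.02638.
CI: 0.81375 ± 0.02638 = (0.7874, 0.8401).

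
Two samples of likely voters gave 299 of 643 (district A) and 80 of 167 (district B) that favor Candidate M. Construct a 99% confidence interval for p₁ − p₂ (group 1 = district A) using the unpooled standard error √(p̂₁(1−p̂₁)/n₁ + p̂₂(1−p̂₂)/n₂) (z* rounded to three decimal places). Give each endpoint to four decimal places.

(-0.1258, 0.0977)

p̂₁ = 299/643 = 0.46501, p̂₂ = 80/167 = 0.47904; p̂₁ − p̂₂ = -0.01403.
Unpooled SE = √(p̂₁(1−p̂₁)/n₁ + p̂₂(1−p̂₂)/n₂) = √(0.000386898 + 0.001494376) = 0.043374.
The 99% critical value is z* = 2.576. Margin of error = 0.11173.
CI: -0.01403 ± 0.11173 = (-0.1258, 0.0977).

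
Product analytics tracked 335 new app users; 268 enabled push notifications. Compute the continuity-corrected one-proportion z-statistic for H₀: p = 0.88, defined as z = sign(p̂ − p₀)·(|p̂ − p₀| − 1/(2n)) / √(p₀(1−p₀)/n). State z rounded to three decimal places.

z = -4.422

Sample proportion p̂ = 268/335 = 0.80000. p̂ − p₀ = -0.080000.
1/(2n) = 0.001493.
Corrected numerator: |-0.080000| − 0.001493 = 0.078507.
SE₀ = √(0.88·0.12/335) = 0.017755.
z = (−)0.078507/0.017755 = -4.422.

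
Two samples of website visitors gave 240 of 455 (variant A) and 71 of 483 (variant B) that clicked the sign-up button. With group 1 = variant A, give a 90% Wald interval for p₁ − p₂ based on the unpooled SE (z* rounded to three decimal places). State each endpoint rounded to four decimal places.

(0.3337, 0.4272)

p̂₁ = 0.52747, p̂₂ = 0.14700, so the observed difference is 0.38047.
Unpooled SE = √(p̂₁(1−p̂₁)/n₁ + p̂₂(1−p̂₂)/n₂) = √(0.000547792 + 0.000259606) = 0.028415.
For 90% confidence, z* = 1.645. Margin of error = 0.04674.
Interval: 0.38047 ± 0.04674 → (0.3337, 0.4272).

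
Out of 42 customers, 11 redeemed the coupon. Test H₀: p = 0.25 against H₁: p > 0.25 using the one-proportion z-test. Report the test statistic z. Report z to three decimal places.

z = 0.178

With x = 11 successes in n = 42, p̂ = 0.26190.
Under H₀, SE = √(p₀(1−p₀)/n) = √(0.25·0.75/42) = √0.004464286 = 0.066815.
Test statistic: z = 0.01190/0.066815 = 0.178.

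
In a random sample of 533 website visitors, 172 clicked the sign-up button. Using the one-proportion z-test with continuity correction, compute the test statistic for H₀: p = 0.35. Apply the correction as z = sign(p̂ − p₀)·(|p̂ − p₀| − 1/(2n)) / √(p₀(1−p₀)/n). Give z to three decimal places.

z = -1.276

The sample proportion is 172/533 = 0.32270. p̂ − p₀ = -0.027298.
1/(2n) = 0.000938.
Corrected numerator: |-0.027298| − 0.000938 = 0.026360.
SE₀ = √(0.35·0.65/533) = 0.020660.
z = (−)0.026360/0.020660 = -1.276.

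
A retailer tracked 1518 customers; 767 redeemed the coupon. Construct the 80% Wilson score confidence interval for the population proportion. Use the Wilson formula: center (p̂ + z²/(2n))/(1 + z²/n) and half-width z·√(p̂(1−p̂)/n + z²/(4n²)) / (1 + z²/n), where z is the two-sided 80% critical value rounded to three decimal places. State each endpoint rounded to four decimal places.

(0.4888, 0.5217)

Here p̂ = 767/1518 = 0.50527 and z = 1.282 (z² = 1.643524).
Denominator 1 + z²/n = 1 + 1.643524/1518 = 1.001083.
Adjusted center: (0.50527 + z²/(2n))/1.001083 = 0.50526.
Radicand: p̂(1−p̂)/n + z²/(4n²) = 0.000164672 + 0.000000178 = 0.000164850.
Half-width = z·√(radicand)/denom = 1.282·0.012839/1.001083 = 0.01644.
Interval: 0.50526 ± 0.01644 → (0.4888, 0.5217).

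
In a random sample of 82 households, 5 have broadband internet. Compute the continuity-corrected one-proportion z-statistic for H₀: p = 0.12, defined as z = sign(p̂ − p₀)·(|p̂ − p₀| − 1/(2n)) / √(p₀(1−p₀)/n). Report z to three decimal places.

With x = 5 successes in n = 82, p̂ = 0.06098. p̂ − p₀ = -0.059024.
Continuity correction 1/(2n) = 1/164 = 0.006098.
Corrected numerator: |-0.059024| − 0.006098 = 0.052926.
Null standard error: √(0.12·0.88/82) = √0.001287805 = 0.035886.
z = (−)0.052926/0.035886 = -1.475.

z = -1.475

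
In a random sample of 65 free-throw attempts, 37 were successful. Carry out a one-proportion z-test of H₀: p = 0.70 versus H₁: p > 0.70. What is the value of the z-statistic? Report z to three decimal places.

z = -2.301

With x = 37 successes in n = 65, p̂ = 0.56923.
Null standard error: √(0.70·0.30/65) = √0.003230769 = 0.056840.
z = (0.56923 − 0.70)/0.056840 = -0.13077/0.056840 = -2.301.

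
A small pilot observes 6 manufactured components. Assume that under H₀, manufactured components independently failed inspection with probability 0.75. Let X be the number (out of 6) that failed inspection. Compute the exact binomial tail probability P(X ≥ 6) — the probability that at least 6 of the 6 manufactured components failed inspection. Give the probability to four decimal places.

X ~ Binomial(n=6, p=0.75).
P(X ≥ 6) = C(6,6)·0.75^6·0.25^0.
= 0.177979 = 0.1780.

P = 0.1780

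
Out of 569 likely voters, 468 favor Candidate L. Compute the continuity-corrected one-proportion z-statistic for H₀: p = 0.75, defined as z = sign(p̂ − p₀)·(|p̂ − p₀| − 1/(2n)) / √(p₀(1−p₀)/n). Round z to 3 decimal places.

The sample proportion is 468/569 = 0.82250. p̂ − p₀ = 0.072496.
1/(2n) = 0.000879.
Corrected numerator: |0.072496| − 0.000879 = 0.071617.
Null standard error: √(0.75·0.25/569) = √0.000329525 = 0.018153.
z = (+)0.071617/0.018153 = 3.945.

z = 3.945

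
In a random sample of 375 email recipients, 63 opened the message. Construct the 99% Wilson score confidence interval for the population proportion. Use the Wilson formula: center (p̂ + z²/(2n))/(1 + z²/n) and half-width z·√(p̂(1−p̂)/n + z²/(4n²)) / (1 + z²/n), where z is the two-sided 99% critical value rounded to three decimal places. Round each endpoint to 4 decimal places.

(0.1241, 0.2234)

p̂ = 63/375 = 0.16800; z = 2.576, so z² = 6.635776.
1 + z²/n = 1.017695.
Center = (0.16800 + 0.008848)/1.017695 = 0.17377.
Radicand: p̂(1−p̂)/n + z²/(4n²) = 0.000372736 + 0.000011797 = 0.000384533.
Half-width = z·√(radicand)/denom = 2.576·0.019610/1.017695 = 0.04964.
Interval: 0.17377 ± 0.04964 → (0.1241, 0.2234).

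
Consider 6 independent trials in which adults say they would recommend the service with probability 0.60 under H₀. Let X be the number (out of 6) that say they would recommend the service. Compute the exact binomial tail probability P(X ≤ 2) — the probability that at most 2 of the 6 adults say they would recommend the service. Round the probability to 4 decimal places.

P = 0.1792

X is binomial with n = 6 and p = 0.60.
P(X ≤ 2) = C(6,0)·0.60^0·0.40^6 + C(6,1)·0.60^1·0.40^5 + C(6,2)·0.60^2·0.40^4.
= 0.004096 + 0.036864 + 0.138240 = 0.1792.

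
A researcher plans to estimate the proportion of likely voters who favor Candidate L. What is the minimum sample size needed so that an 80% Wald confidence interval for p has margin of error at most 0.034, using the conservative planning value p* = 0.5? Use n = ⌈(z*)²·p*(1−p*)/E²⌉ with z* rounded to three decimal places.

n = 356

The 80% critical value is z* = 1.282.
p*(1−p*) = 0.50·0.50 = 0.2500.
(z*)²·p*(1−p*)/E² = 1.643524·0.2500/0.001156 = 355.433.
Rounding up, n = 356.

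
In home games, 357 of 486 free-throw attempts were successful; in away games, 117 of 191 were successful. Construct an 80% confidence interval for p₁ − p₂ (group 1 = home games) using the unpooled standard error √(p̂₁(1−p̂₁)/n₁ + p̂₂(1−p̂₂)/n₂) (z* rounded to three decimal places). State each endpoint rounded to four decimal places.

(0.0700, 0.1740)

p̂₁ = 357/486 = 0.73457, p̂₂ = 117/191 = 0.61257; p̂₁ − p̂₂ = 0.12200.
SE = √(0.000401189 + 0.001242560) = √0.001643749 = 0.040543.
z* = 1.282 at the 80% level. Margin of error = 0.05198.
So the interval runs from 0.0700 to 0.1740.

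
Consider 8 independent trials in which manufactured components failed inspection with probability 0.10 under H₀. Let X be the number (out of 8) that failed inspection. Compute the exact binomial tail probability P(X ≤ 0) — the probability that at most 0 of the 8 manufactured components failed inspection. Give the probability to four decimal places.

X is binomial with n = 8 and p = 0.10.
P(X ≤ 0) = C(8,0)·0.10^0·0.90^8.
= 0.430467 = 0.4305.

P = 0.4305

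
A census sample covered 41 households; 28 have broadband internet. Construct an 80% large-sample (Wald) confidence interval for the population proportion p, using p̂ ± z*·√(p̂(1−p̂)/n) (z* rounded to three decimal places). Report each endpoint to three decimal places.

(0.590, 0.776)

p̂ = 28/41 = 0.68293.
SE = √(p̂(1−p̂)/n) = √(0.216538/41) = 0.072673.
The 80% critical value is z* = 1.282.
Margin = 1.282·0.072673 = 0.09317.
Interval: 0.68293 ± 0.09317 → (0.590, 0.776).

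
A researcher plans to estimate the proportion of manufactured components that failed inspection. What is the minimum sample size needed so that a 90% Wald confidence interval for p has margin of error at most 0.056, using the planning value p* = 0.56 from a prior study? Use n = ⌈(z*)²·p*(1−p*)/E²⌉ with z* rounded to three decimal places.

The 90% critical value is z* = 1.645.
p*(1−p*) = 0.2464.
Required n before rounding: 2.706025 × 0.2464 / 0.056² = 212.616.
⌈212.616⌉ = 213.

n = 213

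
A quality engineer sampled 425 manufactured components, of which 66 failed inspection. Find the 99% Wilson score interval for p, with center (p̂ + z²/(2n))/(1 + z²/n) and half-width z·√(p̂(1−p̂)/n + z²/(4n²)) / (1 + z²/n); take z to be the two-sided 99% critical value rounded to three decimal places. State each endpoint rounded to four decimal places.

p̂ = 66/425 = 0.15529; z = 2.576, so z² = 6.635776.
Denominator 1 + z²/n = 1 + 6.635776/425 = 1.015614.
Center = (0.15529 + 0.007807)/1.015614 = 0.16059.
Radicand: p̂(1−p̂)/n + z²/(4n²) = 0.000308654 + 0.000009184 = 0.000317838.
Half-width = z·√(radicand)/denom = 2.576·0.017828/1.015614 = 0.04522.
So the interval runs from 0.1154 to 0.2058.

(0.1154, 0.2058)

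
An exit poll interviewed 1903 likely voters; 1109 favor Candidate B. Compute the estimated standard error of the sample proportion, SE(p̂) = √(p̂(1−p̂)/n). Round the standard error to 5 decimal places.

SE = 0.01130

p̂ = 1109/1903 = 0.58276.
p̂(1−p̂) = 0.243151.
SE = √(0.243151/1903) = √0.000127772 = 0.01130.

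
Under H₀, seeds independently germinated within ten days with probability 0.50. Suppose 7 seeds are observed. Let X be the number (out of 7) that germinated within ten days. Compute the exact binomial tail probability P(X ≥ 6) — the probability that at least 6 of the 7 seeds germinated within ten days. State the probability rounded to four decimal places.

X is binomial with n = 7 and p = 0.50.
P(X ≥ 6) = C(7,6)·0.50^6·0.50^1 + C(7,7)·0.50^7·0.50^0.
= 0.054688 + 0.007812 = 0.0625.

P = 0.0625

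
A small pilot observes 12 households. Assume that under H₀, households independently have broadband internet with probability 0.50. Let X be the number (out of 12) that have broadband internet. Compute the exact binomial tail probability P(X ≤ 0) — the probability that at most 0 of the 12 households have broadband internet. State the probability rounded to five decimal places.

X is binomial with n = 12 and p = 0.50.
P(X ≤ 0) = C(12,0)·0.50^0·0.50^12.
= 0.000244 = 0.00024.

P = 0.00024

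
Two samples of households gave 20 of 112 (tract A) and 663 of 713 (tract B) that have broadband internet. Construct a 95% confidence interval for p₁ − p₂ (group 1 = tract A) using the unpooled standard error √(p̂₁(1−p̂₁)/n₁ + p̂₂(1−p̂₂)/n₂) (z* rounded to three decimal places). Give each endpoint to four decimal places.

p̂₁ = 20/112 = 0.17857, p̂₂ = 663/713 = 0.92987; p̂₁ − p̂₂ = -0.75130.
Unpooled SE = √(p̂₁(1−p̂₁)/n₁ + p̂₂(1−p̂₂)/n₂) = √(0.001309676 + 0.000091457) = 0.037432.
For 95% confidence, z* = 1.960. Margin = 1.960·0.037432 = 0.07337.
CI: -0.75130 ± 0.07337 = (-0.8247, -0.6779).

(-0.8247, -0.6779)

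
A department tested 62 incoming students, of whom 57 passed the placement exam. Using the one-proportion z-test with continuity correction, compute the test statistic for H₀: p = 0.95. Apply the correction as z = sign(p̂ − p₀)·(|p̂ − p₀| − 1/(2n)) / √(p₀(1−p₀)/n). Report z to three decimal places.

p̂ = 57/62 = 0.91935. p̂ − p₀ = -0.030645.
1/(2n) = 0.008065.
Corrected numerator: |-0.030645| − 0.008065 = 0.022580.
Under H₀, SE = √(p₀(1−p₀)/n) = √(0.95·0.05/62) = √0.000766129 = 0.027679.
z = (−)0.022580/0.027679 = -0.816.

z = -0.816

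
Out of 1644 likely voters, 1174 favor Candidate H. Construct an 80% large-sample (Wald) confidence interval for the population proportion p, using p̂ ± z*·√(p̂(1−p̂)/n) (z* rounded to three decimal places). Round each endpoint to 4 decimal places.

Sample proportion p̂ = 1174/1644 = 0.71411.
Standard error of p̂: √(0.204156/1644) = √0.000124183 = 0.011144.
z* = 1.282 at the 80% level.
Margin of error: 1.282 × 0.011144 = 0.01429.
So the interval runs from 0.6998 to 0.7284.

(0.6998, 0.7284)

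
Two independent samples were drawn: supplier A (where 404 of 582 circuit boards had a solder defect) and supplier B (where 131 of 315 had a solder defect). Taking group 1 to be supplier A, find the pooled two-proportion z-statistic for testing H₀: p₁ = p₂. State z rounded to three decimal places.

z = 8.109

Sample proportions: p̂₁ = 404/582 = 0.69416 and p̂₂ = 131/315 = 0.41587.
Pooling: p̂ = 535/897 = 0.59643.
Pooled SE = √[0.2407008·0.00489282] ≈ 0.034318.
z = (p̂₁ − p̂₂)/SE = (0.69416 − 0.41587)/0.034318 = 0.27829/0.034318 = 8.109.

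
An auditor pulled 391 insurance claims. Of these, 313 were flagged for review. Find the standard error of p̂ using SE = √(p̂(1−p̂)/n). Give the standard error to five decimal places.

With x = 313 successes in n = 391, p̂ = 0.80051.
p̂(1−p̂) = 0.80051·0.19949 = 0.159694.
Dividing by n and taking the root: √0.000408425 = 0.02021.

SE = 0.02021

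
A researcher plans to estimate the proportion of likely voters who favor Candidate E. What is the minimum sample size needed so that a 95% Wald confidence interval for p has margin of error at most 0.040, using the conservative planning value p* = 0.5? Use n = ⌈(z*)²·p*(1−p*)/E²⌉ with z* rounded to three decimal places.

n = 601

z* = 1.960 at the 95% level.
p*(1−p*) = 0.2500.
(z*)²·p*(1−p*)/E² = 3.841600·0.2500/0.001600 = 600.250.
Rounding up, n = 601.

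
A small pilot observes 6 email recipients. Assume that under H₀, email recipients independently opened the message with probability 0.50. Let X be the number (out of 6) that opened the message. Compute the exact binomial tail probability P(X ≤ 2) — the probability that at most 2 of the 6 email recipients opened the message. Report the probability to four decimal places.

P = 0.3438

X is binomial with n = 6 and p = 0.50.
P(X ≤ 2) = C(6,0)·0.50^0·0.50^6 + C(6,1)·0.50^1·0.50^5 + C(6,2)·0.50^2·0.50^4.
= 0.015625 + 0.093750 + 0.234375 = 0.3438.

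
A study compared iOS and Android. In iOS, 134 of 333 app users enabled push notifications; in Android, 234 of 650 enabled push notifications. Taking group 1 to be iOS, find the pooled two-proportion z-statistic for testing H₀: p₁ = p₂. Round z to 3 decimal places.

z = 1.300

Sample proportions: p̂₁ = 134/333 = 0.40240 and p̂₂ = 234/650 = 0.36000.
Pooled p̂ = (134+234)/(333+650) = 368/983 = 0.37436.
SE = √[p̂(1−p̂)(1/n₁+1/n₂)] = √[0.37436·0.62564·(1/333+1/650)] ≈ 0.032614.
z = (p̂₁ − p̂₂)/SE = (0.40240 − 0.36000)/0.032614 = 0.04240/0.032614 = 1.300.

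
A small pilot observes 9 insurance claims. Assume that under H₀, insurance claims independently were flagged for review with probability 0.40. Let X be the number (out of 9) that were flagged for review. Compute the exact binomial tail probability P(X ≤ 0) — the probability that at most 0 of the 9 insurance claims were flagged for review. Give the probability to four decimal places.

P = 0.0101

X ~ Binomial(n=9, p=0.40).
P(X ≤ 0) = C(9,0)·0.40^0·0.60^9.
= 0.010078 = 0.0101.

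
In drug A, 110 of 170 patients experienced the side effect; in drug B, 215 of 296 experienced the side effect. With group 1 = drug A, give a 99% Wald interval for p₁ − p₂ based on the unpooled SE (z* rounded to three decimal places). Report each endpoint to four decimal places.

p̂₁ = 110/170 = 0.64706, p̂₂ = 215/296 = 0.72635; p̂₁ − p̂₂ = -0.07929.
SE = √(0.001343375 + 0.000671504) = √0.002014879 = 0.044887.
The 99% critical value is z* = 2.576. Margin of error = 0.11563.
So the interval runs from -0.1949 to 0.0363.

(-0.1949, 0.0363)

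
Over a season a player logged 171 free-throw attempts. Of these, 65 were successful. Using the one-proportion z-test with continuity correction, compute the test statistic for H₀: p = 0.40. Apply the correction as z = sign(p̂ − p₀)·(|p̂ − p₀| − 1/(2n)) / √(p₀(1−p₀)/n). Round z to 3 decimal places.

z = -0.453

The sample proportion is 65/171 = 0.38012. p̂ − p₀ = -0.019883.
Continuity correction 1/(2n) = 1/342 = 0.002924.
Corrected numerator: |-0.019883| − 0.002924 = 0.016959.
Under H₀, SE = √(p₀(1−p₀)/n) = √(0.40·0.60/171) = √0.001403509 = 0.037463.
z = −0.016959/0.037463 = -0.453.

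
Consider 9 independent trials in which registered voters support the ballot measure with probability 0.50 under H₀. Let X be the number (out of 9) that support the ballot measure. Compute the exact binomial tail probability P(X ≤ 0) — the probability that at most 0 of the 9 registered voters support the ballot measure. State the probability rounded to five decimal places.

X is binomial with n = 9 and p = 0.50.
P(X ≤ 0) = C(9,0)·0.50^0·0.50^9.
= 0.001953 = 0.00195.

P = 0.00195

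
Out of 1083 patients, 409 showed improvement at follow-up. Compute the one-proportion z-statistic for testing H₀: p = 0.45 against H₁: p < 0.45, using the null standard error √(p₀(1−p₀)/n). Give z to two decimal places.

p̂ = 409/1083 = 0.37765.
Under H₀, SE = √(p₀(1−p₀)/n) = √(0.45·0.55/1083) = √0.000228532 = 0.015117.
z = (p̂ − p₀)/SE = (0.37765 − 0.45)/0.015117 = -4.79.

z = -4.79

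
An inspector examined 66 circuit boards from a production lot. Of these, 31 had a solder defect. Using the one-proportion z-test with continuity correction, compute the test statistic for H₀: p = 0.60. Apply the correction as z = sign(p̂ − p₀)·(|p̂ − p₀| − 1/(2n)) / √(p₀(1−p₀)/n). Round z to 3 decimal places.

z = -2.035

The sample proportion is 31/66 = 0.46970. p̂ − p₀ = -0.130303.
1/(2n) = 0.007576.
Corrected numerator: |-0.130303| − 0.007576 = 0.122727.
Under H₀, SE = √(p₀(1−p₀)/n) = √(0.60·0.40/66) = √0.003636364 = 0.060302.
z = −0.122727/0.060302 = -2.035.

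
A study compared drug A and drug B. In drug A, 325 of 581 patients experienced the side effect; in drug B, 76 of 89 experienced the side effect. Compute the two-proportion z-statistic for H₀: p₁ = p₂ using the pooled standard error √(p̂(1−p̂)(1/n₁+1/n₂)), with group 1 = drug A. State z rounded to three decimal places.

p̂₁ = 325/581 = 0.55938, p̂₂ = 76/89 = 0.85393.
Pooled p̂ = (325+76)/(581+89) = 401/670 = 0.59851.
SE = √[p̂(1−p̂)(1/n₁+1/n₂)] = √[0.59851·0.40149·(1/581+1/89)] ≈ 0.055799.
z = (p̂₁ − p̂₂)/SE = (0.55938 − 0.85393)/0.055799 = -0.29455/0.055799 = -5.279.

z = -5.279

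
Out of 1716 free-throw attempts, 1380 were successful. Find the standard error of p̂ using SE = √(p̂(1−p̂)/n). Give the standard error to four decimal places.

SE = 0.0096

p̂ = 1380/1716 = 0.80420.
p̂(1−p̂) = 0.157462.
SE = √(0.157462/1716) = 0.0096.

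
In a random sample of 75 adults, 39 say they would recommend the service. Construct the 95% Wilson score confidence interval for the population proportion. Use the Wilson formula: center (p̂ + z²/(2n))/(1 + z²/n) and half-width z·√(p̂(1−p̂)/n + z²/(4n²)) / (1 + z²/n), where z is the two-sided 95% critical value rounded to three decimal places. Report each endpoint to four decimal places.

Here p̂ = 39/75 = 0.52000 and z = 1.960 (z² = 3.841600).
Denominator 1 + z²/n = 1 + 3.841600/75 = 1.051221.
Adjusted center: (0.52000 + z²/(2n))/1.051221 = 0.51903.
Radicand: p̂(1−p̂)/n + z²/(4n²) = 0.003328000 + 0.000170738 = 0.003498738.
Half-width = z·√(radicand)/denom = 1.960·0.059150/1.051221 = 0.11029.
CI: 0.51903 ± 0.11029 = (0.4087, 0.6293).

(0.4087, 0.6293)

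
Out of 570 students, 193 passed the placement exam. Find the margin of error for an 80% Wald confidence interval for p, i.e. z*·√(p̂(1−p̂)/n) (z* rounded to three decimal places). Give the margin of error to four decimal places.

p̂ = 193/570 = 0.33860.
Standard error of p̂: √(0.223949/570) = √0.000392893 = 0.019822.
The 80% critical value is z* = 1.282.
So ME = 0.0254.

ME = 0.0254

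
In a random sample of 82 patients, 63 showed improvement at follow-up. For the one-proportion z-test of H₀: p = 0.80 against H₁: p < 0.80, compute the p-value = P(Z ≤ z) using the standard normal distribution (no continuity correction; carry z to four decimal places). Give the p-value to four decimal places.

p-value = 0.2364

With x = 63 successes in n = 82, p̂ = 0.76829.
Under H₀, SE = √(p₀(1−p₀)/n) = √(0.80·0.20/82) = √0.001951220 = 0.044173.
Test statistic (full precision, shown to 4 dp): z = (63/82 − 0.80)/SE₀ ≈ -0.7178.
p-value = P(Z ≤ z) with z = -0.7178 → 0.2364.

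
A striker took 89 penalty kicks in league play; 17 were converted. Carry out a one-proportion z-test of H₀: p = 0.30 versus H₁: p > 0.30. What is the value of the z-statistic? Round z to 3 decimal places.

z = -2.244

Sample proportion p̂ = 17/89 = 0.19101.
SE₀ = √(0.30·0.70/89) = 0.048575.
z = (p̂ − p₀)/SE = (0.19101 − 0.30)/0.048575 = -2.244.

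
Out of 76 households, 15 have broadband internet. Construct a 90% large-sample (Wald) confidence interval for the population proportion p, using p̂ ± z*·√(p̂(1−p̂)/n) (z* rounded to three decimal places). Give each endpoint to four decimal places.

(0.1223, 0.2725)

p̂ = 15/76 = 0.19737.
Standard error of p̂: √(0.158414/76) = √0.002084396 = 0.045655.
z* = 1.645 at the 90% level.
Margin of error: 1.645 × 0.045655 = 0.07510.
So the interval runs from 0.1223 to 0.2725.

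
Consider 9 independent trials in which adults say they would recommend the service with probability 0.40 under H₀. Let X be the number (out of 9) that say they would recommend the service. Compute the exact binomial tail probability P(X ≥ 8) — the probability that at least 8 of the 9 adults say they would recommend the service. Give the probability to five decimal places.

X ~ Binomial(n=9, p=0.40).
P(X ≥ 8) = C(9,8)·0.40^8·0.60^1 + C(9,9)·0.40^9·0.60^0.
= 0.003539 + 0.000262 = 0.00380.

P = 0.00380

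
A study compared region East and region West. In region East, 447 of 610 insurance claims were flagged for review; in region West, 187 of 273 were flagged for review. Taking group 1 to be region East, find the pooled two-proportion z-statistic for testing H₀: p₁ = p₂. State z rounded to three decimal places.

p̂₁ = 447/610 = 0.73279, p̂₂ = 187/273 = 0.68498.
Pooling: p̂ = 634/883 = 0.71801.
SE = √[p̂(1−p̂)(1/n₁+1/n₂)] = √[0.71801·0.28199·(1/610+1/273)] ≈ 0.032766.
z = 0.04781/0.032766 = 1.459.

z = 1.459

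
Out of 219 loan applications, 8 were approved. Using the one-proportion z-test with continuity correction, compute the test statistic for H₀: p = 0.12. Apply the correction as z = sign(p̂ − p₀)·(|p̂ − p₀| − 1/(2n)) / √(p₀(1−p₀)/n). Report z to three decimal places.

p̂ = 8/219 = 0.03653. p̂ − p₀ = -0.083470.
Continuity correction 1/(2n) = 1/438 = 0.002283.
Corrected numerator: |-0.083470| − 0.002283 = 0.081187.
Null standard error: √(0.12·0.88/219) = √0.000482192 = 0.021959.
z = −0.081187/0.021959 = -3.697.

z = -3.697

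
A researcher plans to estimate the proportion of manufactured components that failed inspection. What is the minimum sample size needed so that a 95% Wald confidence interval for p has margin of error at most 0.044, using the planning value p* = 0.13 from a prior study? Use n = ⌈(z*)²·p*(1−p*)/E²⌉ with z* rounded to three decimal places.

For 95% confidence, z* = 1.960.
p*(1−p*) = 0.13·0.87 = 0.1131.
(z*)²·p*(1−p*)/E² = 3.841600·0.1131/0.001936 = 224.424.
⌈224.424⌉ = 225.

n = 225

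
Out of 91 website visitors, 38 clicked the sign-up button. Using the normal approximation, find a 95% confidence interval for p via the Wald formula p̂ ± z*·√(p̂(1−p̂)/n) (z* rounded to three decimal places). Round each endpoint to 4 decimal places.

(0.3163, 0.5189)

The sample proportion is 38/91 = 0.41758.
SE = √(p̂(1−p̂)/n) = √(0.243207/91) = 0.051697.
For 95% confidence, z* = 1.960.
Margin of error: 1.960 × 0.051697 = 0.10133.
CI: 0.41758 ± 0.10133 = (0.3163, 0.5189).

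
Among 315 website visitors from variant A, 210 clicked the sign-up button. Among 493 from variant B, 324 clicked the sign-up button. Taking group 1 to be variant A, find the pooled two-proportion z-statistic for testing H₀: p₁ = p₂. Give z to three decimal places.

p̂₁ = 210/315 = 0.66667, p̂₂ = 324/493 = 0.65720.
Pooling: p̂ = 534/808 = 0.66089.
SE = √[p̂(1−p̂)(1/n₁+1/n₂)] = √[0.66089·0.33911·(1/315+1/493)] ≈ 0.034148.
z = 0.00947/0.034148 = 0.277.

z = 0.277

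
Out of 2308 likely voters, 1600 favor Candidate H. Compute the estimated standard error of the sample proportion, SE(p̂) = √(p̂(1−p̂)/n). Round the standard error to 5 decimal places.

p̂ = 1600/2308 = 0.69324.
p̂(1−p̂) = 0.69324·0.30676 = 0.212658.
SE = √(0.212658/2308) = √0.000092140 = 0.00960.

SE = 0.00960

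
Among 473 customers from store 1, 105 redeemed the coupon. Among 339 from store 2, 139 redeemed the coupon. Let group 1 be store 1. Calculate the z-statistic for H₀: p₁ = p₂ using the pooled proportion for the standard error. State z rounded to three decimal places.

p̂₁ = 105/473 = 0.22199, p̂₂ = 139/339 = 0.41003.
Pooling: p̂ = 244/812 = 0.30049.
Pooled SE = √[0.2101968·0.00506402] ≈ 0.032626.
z = -0.18804/0.032626 = -5.764.

z = -5.764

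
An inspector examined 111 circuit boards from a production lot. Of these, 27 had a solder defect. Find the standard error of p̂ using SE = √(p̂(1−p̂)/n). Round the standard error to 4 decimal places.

The sample proportion is 27/111 = 0.24324.
p̂(1−p̂) = 0.184074.
SE = √(0.184074/111) = √0.001658324 = 0.0407.

SE = 0.0407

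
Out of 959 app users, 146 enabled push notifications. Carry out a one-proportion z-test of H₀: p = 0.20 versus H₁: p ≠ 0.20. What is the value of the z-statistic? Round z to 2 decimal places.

z = -3.70

Sample proportion p̂ = 146/959 = 0.15224.
Null standard error: √(0.20·0.80/959) = √0.000166840 = 0.012917.
z = (0.15224 − 0.20)/0.012917 = -0.04776/0.012917 = -3.70.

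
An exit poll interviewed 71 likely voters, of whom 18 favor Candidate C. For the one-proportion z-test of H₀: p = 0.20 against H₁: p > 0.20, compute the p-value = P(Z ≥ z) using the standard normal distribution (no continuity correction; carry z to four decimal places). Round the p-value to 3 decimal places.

p-value = 0.130

p̂ = 18/71 = 0.25352.
Under H₀, SE = √(p₀(1−p₀)/n) = √(0.20·0.80/71) = √0.002253521 = 0.047471.
Test statistic (full precision, shown to 4 dp): z = (18/71 − 0.20)/SE₀ ≈ 1.1274.
p-value = P(Z ≥ z) with z = 1.1274 → 0.130.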